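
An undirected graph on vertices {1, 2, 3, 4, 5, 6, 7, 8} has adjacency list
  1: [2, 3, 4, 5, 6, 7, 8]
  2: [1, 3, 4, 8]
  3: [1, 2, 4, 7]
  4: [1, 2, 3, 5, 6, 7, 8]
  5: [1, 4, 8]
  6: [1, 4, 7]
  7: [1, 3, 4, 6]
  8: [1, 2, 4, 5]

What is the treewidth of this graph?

A width-3 tree decomposition is:
Bags: B1 = {1, 2, 3, 4}  B2 = {1, 3, 4, 7}  B3 = {1, 4, 6, 7}  B4 = {1, 2, 4, 8}  B5 = {1, 4, 5, 8}
Tree: B1–B2, B2–B3, B1–B4, B4–B5
The largest bag has 4 vertices, giving width 3; this decomposition certifies tw(G) ≤ 3. Conversely, {1, 2, 4, 8} is a clique of size 4, and the vertices of any clique must share a bag in every tree decomposition; so some bag has ≥ 4 vertices and tw(G) ≥ 3. Combining the bounds, tw(G) = 3.

3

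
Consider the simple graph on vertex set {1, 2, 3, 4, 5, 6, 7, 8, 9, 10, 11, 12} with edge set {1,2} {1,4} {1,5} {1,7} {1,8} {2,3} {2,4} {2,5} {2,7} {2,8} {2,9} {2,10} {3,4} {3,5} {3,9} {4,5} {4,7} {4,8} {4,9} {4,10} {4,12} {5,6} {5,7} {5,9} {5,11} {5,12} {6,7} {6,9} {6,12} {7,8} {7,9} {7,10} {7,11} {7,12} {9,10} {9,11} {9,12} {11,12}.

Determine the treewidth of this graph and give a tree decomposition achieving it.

Each bag holds 5 vertices, so the decomposition has width 4, which upper-bounds the treewidth. On the other hand G contains the 5-clique {2, 3, 4, 5, 9}. A clique must lie in a single bag of any decomposition, so no decomposition can have width below 4. The upper and lower bounds meet at 4, so that is the treewidth.

Treewidth 4.
One optimal decomposition is:
Bags: B1 = {4, 5, 7, 9, 12}  B2 = {2, 4, 5, 7, 9}  B3 = {5, 7, 9, 11, 12}  B4 = {2, 4, 7, 9, 10}  B5 = {5, 6, 7, 9, 12}  B6 = {1, 2, 4, 5, 7}  B7 = {1, 2, 4, 7, 8}  B8 = {2, 3, 4, 5, 9}
Tree: B1–B2, B1–B3, B2–B4, B3–B5, B2–B6, B6–B7, B2–B8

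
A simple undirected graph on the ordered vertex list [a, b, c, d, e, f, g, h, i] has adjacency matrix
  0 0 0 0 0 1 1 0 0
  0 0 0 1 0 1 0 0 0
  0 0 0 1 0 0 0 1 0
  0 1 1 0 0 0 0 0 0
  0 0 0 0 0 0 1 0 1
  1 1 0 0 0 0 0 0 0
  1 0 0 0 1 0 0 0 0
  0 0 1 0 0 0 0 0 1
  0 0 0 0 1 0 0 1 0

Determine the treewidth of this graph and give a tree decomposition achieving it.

Treewidth 2.
One optimal decomposition is:
Bags: B1 = {e, g, i}  B2 = {a, g, i}  B3 = {a, f, i}  B4 = {b, f, i}  B5 = {b, d, i}  B6 = {c, d, i}  B7 = {c, h, i}
Tree: B1–B2, B2–B3, B3–B4, B4–B5, B5–B6, B6–B7

The largest bag has 3 vertices, giving width 2; this decomposition certifies tw(G) ≤ 2. Since i–e–g–a–f–b–d–c–h–i is a cycle in G, G is not acyclic. Forests are exactly the graphs of treewidth ≤ 1, so tw(G) ≥ 2. Therefore the treewidth is 2.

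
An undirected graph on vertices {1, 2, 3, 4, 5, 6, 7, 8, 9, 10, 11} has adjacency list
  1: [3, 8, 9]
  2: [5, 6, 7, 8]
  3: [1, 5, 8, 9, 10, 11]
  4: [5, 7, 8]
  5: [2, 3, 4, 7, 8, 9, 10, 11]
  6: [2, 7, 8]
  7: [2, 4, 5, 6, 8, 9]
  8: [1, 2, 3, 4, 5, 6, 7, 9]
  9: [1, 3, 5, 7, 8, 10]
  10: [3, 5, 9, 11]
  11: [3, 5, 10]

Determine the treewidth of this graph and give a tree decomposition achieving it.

Each bag holds 4 vertices, so the decomposition has width 3, which upper-bounds the treewidth. Conversely, {1, 3, 8, 9} is a clique of size 4, and the vertices of any clique must share a bag in every tree decomposition; so some bag has ≥ 4 vertices and tw(G) ≥ 3. Therefore the treewidth is 3.

Treewidth 3.
One optimal decomposition is:
Bags: B1 = {5, 7, 8, 9}  B2 = {3, 5, 8, 9}  B3 = {2, 5, 7, 8}  B4 = {3, 5, 9, 10}  B5 = {3, 5, 10, 11}  B6 = {2, 6, 7, 8}  B7 = {4, 5, 7, 8}  B8 = {1, 3, 8, 9}
Tree: B1–B2, B1–B3, B2–B4, B4–B5, B3–B6, B3–B7, B2–B8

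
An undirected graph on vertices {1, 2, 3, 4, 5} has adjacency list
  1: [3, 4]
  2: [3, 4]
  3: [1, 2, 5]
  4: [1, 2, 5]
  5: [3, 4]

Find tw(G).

2

A width-2 tree decomposition is:
Bags: B1 = {3, 4, 5}  B2 = {2, 3, 4}  B3 = {1, 3, 4}
Tree: B1–B2, B2–B3
Every bag has size at most 3, so the width is 3 − 1 = 2 and tw(G) ≤ 2. The edges 3–5–4–2–3 form a cycle, so G is not a tree and its treewidth is at least 2. Therefore the treewidth is 2.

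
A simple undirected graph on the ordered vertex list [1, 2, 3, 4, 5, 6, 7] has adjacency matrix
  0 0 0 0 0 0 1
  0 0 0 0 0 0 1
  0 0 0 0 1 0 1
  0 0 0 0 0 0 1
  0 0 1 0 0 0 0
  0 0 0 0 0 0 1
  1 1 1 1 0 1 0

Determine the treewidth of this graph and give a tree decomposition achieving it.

Treewidth 1.
One such decomposition:
Bags: B1 = {6, 7}  B2 = {2, 7}  B3 = {1, 7}  B4 = {3, 7}  B5 = {3, 5}  B6 = {4, 7}
Tree: B1–B2, B2–B3, B2–B4, B4–B5, B4–B6

Each bag holds 2 vertices, so the decomposition has width 1, which upper-bounds the treewidth. Since G has at least one edge (e.g. 7–6), it is not an edgeless graph, so tw(G) ≥ 1. Hence tw(G) = 1 exactly.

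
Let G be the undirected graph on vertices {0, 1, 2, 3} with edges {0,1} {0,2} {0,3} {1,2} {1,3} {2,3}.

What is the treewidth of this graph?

3

A width-3 tree decomposition is:
Bags: B1 = {0, 1, 2, 3}
Tree: (single bag)
A single bag containing all 4 vertices is trivially a valid decomposition of width 3. On the other hand G contains the 4-clique {0, 1, 2, 3}. A clique must lie in a single bag of any decomposition, so no decomposition can have width below 3. Hence tw(G) = 3 exactly.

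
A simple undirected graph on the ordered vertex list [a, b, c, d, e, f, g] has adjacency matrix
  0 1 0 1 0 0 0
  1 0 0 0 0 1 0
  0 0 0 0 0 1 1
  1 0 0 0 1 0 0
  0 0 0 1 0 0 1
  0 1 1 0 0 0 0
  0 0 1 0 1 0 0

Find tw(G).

A width-2 tree decomposition is:
Bags: B1 = {d, e, g}  B2 = {a, d, g}  B3 = {a, b, g}  B4 = {b, f, g}  B5 = {c, f, g}
Tree: B1–B2, B2–B3, B3–B4, B4–B5
Every bag has size at most 3, so the width is 3 − 1 = 2 and tw(G) ≤ 2. For the lower bound, G contains the cycle g–e–d–a–b–f–c–g, so G is not a forest; only forests have treewidth ≤ 1, hence tw(G) ≥ 2. Combining the bounds, tw(G) = 2.

2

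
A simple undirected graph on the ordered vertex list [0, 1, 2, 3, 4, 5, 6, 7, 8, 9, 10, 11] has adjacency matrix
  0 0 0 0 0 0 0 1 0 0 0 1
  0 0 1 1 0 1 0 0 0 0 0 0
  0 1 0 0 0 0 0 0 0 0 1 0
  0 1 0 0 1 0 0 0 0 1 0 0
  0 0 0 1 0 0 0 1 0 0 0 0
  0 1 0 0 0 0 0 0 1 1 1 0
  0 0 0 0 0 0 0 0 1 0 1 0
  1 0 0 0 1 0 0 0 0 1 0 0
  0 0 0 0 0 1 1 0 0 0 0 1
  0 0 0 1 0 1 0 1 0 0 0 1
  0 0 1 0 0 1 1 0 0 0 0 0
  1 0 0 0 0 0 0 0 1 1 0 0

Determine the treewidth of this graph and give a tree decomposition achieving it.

Treewidth 3.
One such decomposition:
Bags: B1 = {1, 2, 6, 10}  B2 = {1, 5, 6, 10}  B3 = {1, 5, 6, 8}  B4 = {1, 3, 5, 8}  B5 = {3, 5, 8, 9}  B6 = {3, 8, 9, 11}  B7 = {3, 4, 9, 11}  B8 = {4, 7, 9, 11}  B9 = {0, 4, 7, 11}
Tree: B1–B2, B2–B3, B3–B4, B4–B5, B5–B6, B6–B7, B7–B8, B8–B9

Every bag has size at most 4, so the width is 4 − 1 = 3 and tw(G) ≤ 3. For the lower bound: the 4 vertex sets {2,6,10}, {1}, {5}, {3,8,9,11} are disjoint, each induces a connected subgraph, and every pair is joined by at least one edge of G. Contracting each set to a single vertex therefore yields K_{4} as a minor, and since treewidth is minor-monotone, tw(G) ≥ tw(K_{4}) = 3. Combining the bounds, tw(G) = 3.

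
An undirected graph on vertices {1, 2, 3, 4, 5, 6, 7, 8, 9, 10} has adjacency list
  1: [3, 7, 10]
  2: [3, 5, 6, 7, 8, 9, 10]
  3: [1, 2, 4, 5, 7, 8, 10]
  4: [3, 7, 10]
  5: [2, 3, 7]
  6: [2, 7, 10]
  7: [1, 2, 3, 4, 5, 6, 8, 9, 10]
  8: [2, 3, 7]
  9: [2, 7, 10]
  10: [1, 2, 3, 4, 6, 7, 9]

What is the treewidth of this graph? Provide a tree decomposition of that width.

Every bag has size at most 4, so the width is 4 − 1 = 3 and tw(G) ≤ 3. On the other hand G contains the 4-clique {1, 3, 7, 10}. A clique must lie in a single bag of any decomposition, so no decomposition can have width below 3. The upper and lower bounds meet at 3, so that is the treewidth.

Treewidth 3.
Bags: B1 = {2, 7, 9, 10}  B2 = {2, 3, 7, 10}  B3 = {2, 3, 7, 8}  B4 = {3, 4, 7, 10}  B5 = {1, 3, 7, 10}  B6 = {2, 3, 5, 7}  B7 = {2, 6, 7, 10}
Tree: B1–B2, B2–B3, B2–B4, B4–B5, B3–B6, B1–B7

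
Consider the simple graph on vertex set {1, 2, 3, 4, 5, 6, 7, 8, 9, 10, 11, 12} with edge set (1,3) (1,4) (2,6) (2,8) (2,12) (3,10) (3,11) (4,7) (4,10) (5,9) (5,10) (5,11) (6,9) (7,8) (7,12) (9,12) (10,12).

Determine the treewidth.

A width-3 tree decomposition is:
Bags: B1 = {2, 6, 8, 9}  B2 = {2, 8, 9, 12}  B3 = {7, 8, 9, 12}  B4 = {5, 7, 9, 12}  B5 = {5, 7, 10, 12}  B6 = {4, 5, 7, 10}  B7 = {4, 5, 10, 11}  B8 = {3, 4, 10, 11}  B9 = {1, 3, 4, 11}
Tree: B1–B2, B2–B3, B3–B4, B4–B5, B5–B6, B6–B7, B7–B8, B8–B9
The largest bag has 4 vertices, giving width 3; this decomposition certifies tw(G) ≤ 3. For the lower bound: the 4 vertex sets {2,6,8}, {9}, {12}, {4,5,7,10} are disjoint, each induces a connected subgraph, and every pair is joined by at least one edge of G. Contracting each set to a single vertex therefore yields K_{4} as a minor, and since treewidth is minor-monotone, tw(G) ≥ tw(K_{4}) = 3. Combining the bounds, tw(G) = 3.

3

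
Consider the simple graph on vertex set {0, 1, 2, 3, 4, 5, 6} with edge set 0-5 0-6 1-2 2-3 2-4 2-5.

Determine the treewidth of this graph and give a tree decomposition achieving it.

Treewidth 1.
One optimal decomposition is:
Bags: B1 = {2, 4}  B2 = {2, 3}  B3 = {1, 2}  B4 = {2, 5}  B5 = {0, 5}  B6 = {0, 6}
Tree: B1–B2, B2–B3, B3–B4, B4–B5, B5–B6

Each bag holds 2 vertices, so the decomposition has width 1, which upper-bounds the treewidth. Since G has at least one edge (e.g. 4–2), it is not an edgeless graph, so tw(G) ≥ 1. The upper and lower bounds meet at 1, so that is the treewidth.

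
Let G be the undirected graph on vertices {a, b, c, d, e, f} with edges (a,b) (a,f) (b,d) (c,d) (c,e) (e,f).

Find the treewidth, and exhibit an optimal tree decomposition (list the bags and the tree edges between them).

Treewidth 2.
One optimal decomposition is:
Bags: B1 = {a, e, f}  B2 = {a, c, e}  B3 = {a, c, d}  B4 = {a, b, d}
Tree: B1–B2, B2–B3, B3–B4

Every bag has size at most 3, so the width is 3 − 1 = 2 and tw(G) ≤ 2. The edges a–f–e–c–d–b–a form a cycle, so G is not a tree and its treewidth is at least 2. Combining the bounds, tw(G) = 2.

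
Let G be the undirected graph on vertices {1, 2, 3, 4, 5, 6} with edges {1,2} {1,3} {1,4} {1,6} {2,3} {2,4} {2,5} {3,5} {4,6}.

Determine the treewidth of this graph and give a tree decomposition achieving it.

Treewidth 2.
One optimal decomposition is:
Bags: B1 = {1, 2, 4}  B2 = {1, 2, 3}  B3 = {2, 3, 5}  B4 = {1, 4, 6}
Tree: B1–B2, B2–B3, B1–B4

Every bag has size at most 3, so the width is 3 − 1 = 2 and tw(G) ≤ 2. Conversely, {1, 2, 3} is a clique of size 3, and the vertices of any clique must share a bag in every tree decomposition; so some bag has ≥ 3 vertices and tw(G) ≥ 2. Therefore the treewidth is 2.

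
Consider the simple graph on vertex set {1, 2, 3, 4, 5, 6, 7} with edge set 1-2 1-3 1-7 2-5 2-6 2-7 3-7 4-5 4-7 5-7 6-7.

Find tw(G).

A width-2 tree decomposition is:
Bags: B1 = {1, 2, 7}  B2 = {2, 5, 7}  B3 = {4, 5, 7}  B4 = {2, 6, 7}  B5 = {1, 3, 7}
Tree: B1–B2, B2–B3, B1–B4, B1–B5
Every bag has size at most 3, so the width is 3 − 1 = 2 and tw(G) ≤ 2. For the lower bound, the 3 vertices {1, 2, 7} are pairwise adjacent, and any tree decomposition puts a clique entirely inside one bag — forcing width ≥ 2. Therefore the treewidth is 2.

2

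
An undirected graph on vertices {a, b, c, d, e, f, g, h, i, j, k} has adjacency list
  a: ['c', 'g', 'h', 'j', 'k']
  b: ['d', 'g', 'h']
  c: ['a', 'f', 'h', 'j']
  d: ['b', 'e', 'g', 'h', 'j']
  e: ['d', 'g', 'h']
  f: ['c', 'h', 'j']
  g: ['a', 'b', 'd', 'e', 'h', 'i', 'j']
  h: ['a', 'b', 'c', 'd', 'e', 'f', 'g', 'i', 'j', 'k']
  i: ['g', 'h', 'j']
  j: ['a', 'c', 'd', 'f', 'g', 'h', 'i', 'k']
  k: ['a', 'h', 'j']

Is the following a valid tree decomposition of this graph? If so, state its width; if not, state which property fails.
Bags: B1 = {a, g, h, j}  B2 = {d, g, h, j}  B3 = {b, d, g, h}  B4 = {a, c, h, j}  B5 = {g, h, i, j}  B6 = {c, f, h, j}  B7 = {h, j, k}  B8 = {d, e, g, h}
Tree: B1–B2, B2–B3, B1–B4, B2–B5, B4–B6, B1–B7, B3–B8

No — edge (a,k) lies in no bag.

A tree decomposition must satisfy three properties: every vertex lies in some bag; for every edge, both endpoints lie together in some bag; and for every vertex, the bags containing it form a connected subtree. Here edge (a,k) lies in no bag, so the decomposition is invalid.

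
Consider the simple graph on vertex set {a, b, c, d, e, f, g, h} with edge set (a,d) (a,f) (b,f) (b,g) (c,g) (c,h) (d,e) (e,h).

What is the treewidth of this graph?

A width-2 tree decomposition is:
Bags: B1 = {c, e, h}  B2 = {c, e, g}  B3 = {b, e, g}  B4 = {b, e, f}  B5 = {a, e, f}  B6 = {a, d, e}
Tree: B1–B2, B2–B3, B3–B4, B4–B5, B5–B6
Each bag holds 3 vertices, so the decomposition has width 2, which upper-bounds the treewidth. For the lower bound, G contains the cycle e–h–c–g–b–f–a–d–e, so G is not a forest; only forests have treewidth ≤ 1, hence tw(G) ≥ 2. Therefore the treewidth is 2.

2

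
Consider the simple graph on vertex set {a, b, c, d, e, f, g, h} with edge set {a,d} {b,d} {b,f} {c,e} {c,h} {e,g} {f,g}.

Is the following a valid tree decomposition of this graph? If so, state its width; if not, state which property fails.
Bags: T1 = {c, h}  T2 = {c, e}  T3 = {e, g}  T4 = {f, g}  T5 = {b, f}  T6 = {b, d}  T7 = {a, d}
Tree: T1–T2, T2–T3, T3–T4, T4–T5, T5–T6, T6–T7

Vertex coverage: the bags together contain {a, b, c, d, e, f, g, h}, the full vertex set. Edge coverage: each edge of G has both endpoints in at least one bag. Running intersection: for every vertex, the bags containing it form a connected subtree. All three properties hold, so this is a valid tree decomposition of width max|bag| − 1 = 1, and hence tw(G) ≤ 1.

Yes; width 1.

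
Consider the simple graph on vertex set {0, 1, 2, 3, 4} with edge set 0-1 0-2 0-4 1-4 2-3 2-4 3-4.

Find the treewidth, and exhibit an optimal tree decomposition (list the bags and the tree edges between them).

Every bag has size at most 3, so the width is 3 − 1 = 2 and tw(G) ≤ 2. Conversely, {0, 1, 4} is a clique of size 3, and the vertices of any clique must share a bag in every tree decomposition; so some bag has ≥ 3 vertices and tw(G) ≥ 2. Hence tw(G) = 2 exactly.

Treewidth 2.
One optimal decomposition is:
Bags: B1 = {0, 1, 4}  B2 = {0, 2, 4}  B3 = {2, 3, 4}
Tree: B1–B2, B2–B3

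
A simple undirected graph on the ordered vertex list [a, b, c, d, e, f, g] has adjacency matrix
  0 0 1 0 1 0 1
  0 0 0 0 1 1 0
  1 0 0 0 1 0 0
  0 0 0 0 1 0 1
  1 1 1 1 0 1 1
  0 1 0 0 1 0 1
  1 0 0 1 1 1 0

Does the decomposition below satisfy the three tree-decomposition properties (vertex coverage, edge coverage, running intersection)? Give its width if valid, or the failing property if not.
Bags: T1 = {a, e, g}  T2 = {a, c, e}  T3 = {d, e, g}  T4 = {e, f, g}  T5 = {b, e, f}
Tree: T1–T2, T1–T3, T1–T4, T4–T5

Vertex coverage: the bags together contain {a, b, c, d, e, f, g}, the full vertex set. Edge coverage: each edge of G has both endpoints in at least one bag. Running intersection: for every vertex, the bags containing it form a connected subtree. All three properties hold, so this is a valid tree decomposition of width max|bag| − 1 = 2, and hence tw(G) ≤ 2.

Yes; width 2.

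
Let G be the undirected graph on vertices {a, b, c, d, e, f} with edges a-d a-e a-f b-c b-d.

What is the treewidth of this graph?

1

A width-1 tree decomposition is:
Bags: B1 = {a, d}  B2 = {b, d}  B3 = {b, c}  B4 = {a, f}  B5 = {a, e}
Tree: B1–B2, B2–B3, B1–B4, B4–B5
The largest bag has 2 vertices, giving width 1; this decomposition certifies tw(G) ≤ 1. G has an edge, so its treewidth is at least 1. The upper and lower bounds meet at 1, so that is the treewidth.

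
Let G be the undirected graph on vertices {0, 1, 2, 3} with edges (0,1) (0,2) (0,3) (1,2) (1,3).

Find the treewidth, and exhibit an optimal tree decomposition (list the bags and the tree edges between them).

Treewidth 2.
One optimal decomposition is:
Bags: B1 = {0, 1, 2}  B2 = {0, 1, 3}
Tree: B1–B2

The largest bag has 3 vertices, giving width 2; this decomposition certifies tw(G) ≤ 2. For the lower bound, the 3 vertices {0, 1, 2} are pairwise adjacent, and any tree decomposition puts a clique entirely inside one bag — forcing width ≥ 2. Hence tw(G) = 2 exactly.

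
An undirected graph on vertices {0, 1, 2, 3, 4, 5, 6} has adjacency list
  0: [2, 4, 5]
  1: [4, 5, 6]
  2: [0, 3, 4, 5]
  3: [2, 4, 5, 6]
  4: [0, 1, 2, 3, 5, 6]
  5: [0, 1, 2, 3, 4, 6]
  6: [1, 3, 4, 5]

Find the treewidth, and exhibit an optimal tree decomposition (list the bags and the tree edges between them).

Treewidth 3.
One optimal decomposition is:
Bags: B1 = {3, 4, 5, 6}  B2 = {2, 3, 4, 5}  B3 = {0, 2, 4, 5}  B4 = {1, 4, 5, 6}
Tree: B1–B2, B2–B3, B1–B4

The largest bag has 4 vertices, giving width 3; this decomposition certifies tw(G) ≤ 3. On the other hand G contains the 4-clique {1, 4, 5, 6}. A clique must lie in a single bag of any decomposition, so no decomposition can have width below 3. Therefore the treewidth is 3.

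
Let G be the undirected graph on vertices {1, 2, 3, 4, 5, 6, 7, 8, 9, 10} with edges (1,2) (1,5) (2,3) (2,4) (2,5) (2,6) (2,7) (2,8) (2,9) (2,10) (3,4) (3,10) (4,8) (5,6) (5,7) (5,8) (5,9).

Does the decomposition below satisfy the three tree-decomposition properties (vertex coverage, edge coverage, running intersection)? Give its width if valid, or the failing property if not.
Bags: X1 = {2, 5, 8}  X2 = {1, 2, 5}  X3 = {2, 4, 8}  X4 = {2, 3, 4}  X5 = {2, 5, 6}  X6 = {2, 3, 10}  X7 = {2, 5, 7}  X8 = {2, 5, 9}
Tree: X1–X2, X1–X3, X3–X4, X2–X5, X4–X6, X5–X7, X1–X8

Every vertex of G appears in some bag (union = {1, 2, 3, 4, 5, 6, 7, 8, 9, 10}); every edge is covered by a bag; and for each vertex v the set of bags containing v is connected in the bag tree. The decomposition is therefore valid. The largest bag has 3 vertices, so the width is 2.

Yes; width 2.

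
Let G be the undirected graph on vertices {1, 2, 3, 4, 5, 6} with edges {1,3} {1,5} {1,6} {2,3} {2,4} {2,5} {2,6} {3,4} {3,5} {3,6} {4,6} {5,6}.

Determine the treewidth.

3

A width-3 tree decomposition is:
Bags: B1 = {1, 3, 5, 6}  B2 = {2, 3, 5, 6}  B3 = {2, 3, 4, 6}
Tree: B1–B2, B2–B3
Every bag has size at most 4, so the width is 4 − 1 = 3 and tw(G) ≤ 3. Conversely, {1, 3, 5, 6} is a clique of size 4, and the vertices of any clique must share a bag in every tree decomposition; so some bag has ≥ 4 vertices and tw(G) ≥ 3. Therefore the treewidth is 3.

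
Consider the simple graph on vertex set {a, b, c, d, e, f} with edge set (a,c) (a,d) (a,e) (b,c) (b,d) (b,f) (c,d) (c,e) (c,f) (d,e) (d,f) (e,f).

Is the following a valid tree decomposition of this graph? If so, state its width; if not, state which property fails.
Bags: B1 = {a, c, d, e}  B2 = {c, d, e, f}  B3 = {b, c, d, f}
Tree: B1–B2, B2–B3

Vertex coverage: the bags together contain {a, b, c, d, e, f}, the full vertex set. Edge coverage: each edge of G has both endpoints in at least one bag. Running intersection: for every vertex, the bags containing it form a connected subtree. All three properties hold, so this is a valid tree decomposition of width max|bag| − 1 = 3, and hence tw(G) ≤ 3.

Yes; width 3.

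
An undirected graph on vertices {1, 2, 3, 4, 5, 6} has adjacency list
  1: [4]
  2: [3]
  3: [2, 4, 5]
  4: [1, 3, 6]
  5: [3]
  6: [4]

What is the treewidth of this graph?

1

A width-1 tree decomposition is:
Bags: B1 = {3, 4}  B2 = {1, 4}  B3 = {3, 5}  B4 = {4, 6}  B5 = {2, 3}
Tree: B1–B2, B1–B3, B2–B4, B3–B5
The largest bag has 2 vertices, giving width 1; this decomposition certifies tw(G) ≤ 1. Since G has at least one edge (e.g. 3–4), it is not an edgeless graph, so tw(G) ≥ 1. Combining the bounds, tw(G) = 1.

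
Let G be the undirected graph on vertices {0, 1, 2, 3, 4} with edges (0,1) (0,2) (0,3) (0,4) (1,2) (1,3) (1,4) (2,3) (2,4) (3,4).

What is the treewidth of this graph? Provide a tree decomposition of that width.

Treewidth 4.
One optimal decomposition is:
Bags: B1 = {0, 1, 2, 3, 4}
Tree: (single bag)

With just one bag of size 5, the width is 5 − 1 = 4, so tw(G) ≤ 4. For the lower bound, the 5 vertices {0, 1, 2, 3, 4} are pairwise adjacent, and any tree decomposition puts a clique entirely inside one bag — forcing width ≥ 4. Therefore the treewidth is 4.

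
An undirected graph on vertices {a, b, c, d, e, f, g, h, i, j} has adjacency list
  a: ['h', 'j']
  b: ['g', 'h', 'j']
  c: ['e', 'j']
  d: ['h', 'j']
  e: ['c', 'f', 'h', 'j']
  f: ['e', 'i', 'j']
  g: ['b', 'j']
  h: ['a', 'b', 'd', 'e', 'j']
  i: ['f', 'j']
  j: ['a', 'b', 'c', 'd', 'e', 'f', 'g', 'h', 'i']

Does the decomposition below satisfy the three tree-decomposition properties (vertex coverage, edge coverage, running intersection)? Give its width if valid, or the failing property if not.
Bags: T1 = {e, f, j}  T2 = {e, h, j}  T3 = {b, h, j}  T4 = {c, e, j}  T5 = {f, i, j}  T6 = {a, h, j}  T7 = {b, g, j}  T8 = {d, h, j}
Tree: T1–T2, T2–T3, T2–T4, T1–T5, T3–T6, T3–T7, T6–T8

Vertex coverage: the bags together contain {a, b, c, d, e, f, g, h, i, j}, the full vertex set. Edge coverage: each edge of G has both endpoints in at least one bag. Running intersection: for every vertex, the bags containing it form a connected subtree. All three properties hold, so this is a valid tree decomposition of width max|bag| − 1 = 2, and hence tw(G) ≤ 2.

Yes; width 2.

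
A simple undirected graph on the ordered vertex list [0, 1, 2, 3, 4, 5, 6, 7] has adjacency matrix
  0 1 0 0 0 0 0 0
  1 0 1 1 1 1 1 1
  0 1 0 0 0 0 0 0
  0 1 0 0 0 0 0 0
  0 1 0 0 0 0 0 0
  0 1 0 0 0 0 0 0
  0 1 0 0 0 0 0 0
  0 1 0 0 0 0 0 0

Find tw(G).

A width-1 tree decomposition is:
Bags: B1 = {1, 5}  B2 = {1, 7}  B3 = {1, 2}  B4 = {0, 1}  B5 = {1, 4}  B6 = {1, 6}  B7 = {1, 3}
Tree: B1–B2, B1–B3, B1–B4, B3–B5, B4–B6, B1–B7
Each bag holds 2 vertices, so the decomposition has width 1, which upper-bounds the treewidth. Any graph with an edge has treewidth ≥ 1, and G has the edge 5–1. Therefore the treewidth is 1.

1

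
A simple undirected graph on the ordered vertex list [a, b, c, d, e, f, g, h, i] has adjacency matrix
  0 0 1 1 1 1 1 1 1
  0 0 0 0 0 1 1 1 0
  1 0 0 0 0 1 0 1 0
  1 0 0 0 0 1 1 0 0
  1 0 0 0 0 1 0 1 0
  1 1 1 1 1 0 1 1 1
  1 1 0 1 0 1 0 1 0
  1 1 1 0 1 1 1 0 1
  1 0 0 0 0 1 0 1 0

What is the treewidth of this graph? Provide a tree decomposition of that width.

Treewidth 3.
One optimal decomposition is:
Bags: B1 = {b, f, g, h}  B2 = {a, f, g, h}  B3 = {a, e, f, h}  B4 = {a, f, h, i}  B5 = {a, d, f, g}  B6 = {a, c, f, h}
Tree: B1–B2, B2–B3, B3–B4, B2–B5, B2–B6

Every bag has size at most 4, so the width is 4 − 1 = 3 and tw(G) ≤ 3. For the lower bound, the 4 vertices {a, d, f, g} are pairwise adjacent, and any tree decomposition puts a clique entirely inside one bag — forcing width ≥ 3. Therefore the treewidth is 3.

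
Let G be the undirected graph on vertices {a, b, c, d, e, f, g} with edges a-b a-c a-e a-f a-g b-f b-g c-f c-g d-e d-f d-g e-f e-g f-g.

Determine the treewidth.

A width-3 tree decomposition is:
Bags: B1 = {a, c, f, g}  B2 = {a, e, f, g}  B3 = {d, e, f, g}  B4 = {a, b, f, g}
Tree: B1–B2, B2–B3, B1–B4
The largest bag has 4 vertices, giving width 3; this decomposition certifies tw(G) ≤ 3. Conversely, {d, e, f, g} is a clique of size 4, and the vertices of any clique must share a bag in every tree decomposition; so some bag has ≥ 4 vertices and tw(G) ≥ 3. Therefore the treewidth is 3.

3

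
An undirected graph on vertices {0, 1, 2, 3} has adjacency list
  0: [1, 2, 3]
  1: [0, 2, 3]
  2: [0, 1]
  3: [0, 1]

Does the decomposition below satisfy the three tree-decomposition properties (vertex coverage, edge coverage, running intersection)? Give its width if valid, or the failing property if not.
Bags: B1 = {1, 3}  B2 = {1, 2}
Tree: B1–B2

A tree decomposition must satisfy three properties: every vertex lies in some bag; for every edge, both endpoints lie together in some bag; and for every vertex, the bags containing it form a connected subtree. Here vertex 0 appears in no bag, so the decomposition is invalid.

No — vertex 0 appears in no bag.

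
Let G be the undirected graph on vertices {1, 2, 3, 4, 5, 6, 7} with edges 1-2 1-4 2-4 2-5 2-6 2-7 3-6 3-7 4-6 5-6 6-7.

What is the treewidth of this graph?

2

A width-2 tree decomposition is:
Bags: B1 = {2, 4, 6}  B2 = {2, 5, 6}  B3 = {1, 2, 4}  B4 = {2, 6, 7}  B5 = {3, 6, 7}
Tree: B1–B2, B1–B3, B2–B4, B4–B5
Every bag has size at most 3, so the width is 3 − 1 = 2 and tw(G) ≤ 2. For the lower bound, the 3 vertices {1, 2, 4} are pairwise adjacent, and any tree decomposition puts a clique entirely inside one bag — forcing width ≥ 2. The upper and lower bounds meet at 2, so that is the treewidth.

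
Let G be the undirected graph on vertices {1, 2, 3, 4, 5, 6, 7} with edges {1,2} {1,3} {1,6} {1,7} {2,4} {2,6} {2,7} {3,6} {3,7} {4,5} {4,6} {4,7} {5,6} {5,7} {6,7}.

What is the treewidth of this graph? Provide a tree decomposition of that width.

Treewidth 3.
One optimal decomposition is:
Bags: B1 = {2, 4, 6, 7}  B2 = {4, 5, 6, 7}  B3 = {1, 2, 6, 7}  B4 = {1, 3, 6, 7}
Tree: B1–B2, B1–B3, B3–B4

The largest bag has 4 vertices, giving width 3; this decomposition certifies tw(G) ≤ 3. On the other hand G contains the 4-clique {1, 2, 6, 7}. A clique must lie in a single bag of any decomposition, so no decomposition can have width below 3. Hence tw(G) = 3 exactly.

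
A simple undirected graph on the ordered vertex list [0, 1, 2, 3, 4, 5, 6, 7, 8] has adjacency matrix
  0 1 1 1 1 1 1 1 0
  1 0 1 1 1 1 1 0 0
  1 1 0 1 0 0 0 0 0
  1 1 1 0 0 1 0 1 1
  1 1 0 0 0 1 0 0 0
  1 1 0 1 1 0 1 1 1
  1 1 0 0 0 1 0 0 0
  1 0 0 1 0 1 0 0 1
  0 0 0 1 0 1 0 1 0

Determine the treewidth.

3

A width-3 tree decomposition is:
Bags: B1 = {0, 1, 3, 5}  B2 = {0, 1, 4, 5}  B3 = {0, 1, 2, 3}  B4 = {0, 1, 5, 6}  B5 = {0, 3, 5, 7}  B6 = {3, 5, 7, 8}
Tree: B1–B2, B1–B3, B1–B4, B1–B5, B5–B6
Each bag holds 4 vertices, so the decomposition has width 3, which upper-bounds the treewidth. On the other hand G contains the 4-clique {0, 1, 2, 3}. A clique must lie in a single bag of any decomposition, so no decomposition can have width below 3. Combining the bounds, tw(G) = 3.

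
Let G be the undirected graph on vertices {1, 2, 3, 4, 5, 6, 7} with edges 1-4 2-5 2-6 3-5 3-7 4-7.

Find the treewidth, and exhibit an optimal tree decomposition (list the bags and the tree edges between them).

The largest bag has 2 vertices, giving width 1; this decomposition certifies tw(G) ≤ 1. Any graph with an edge has treewidth ≥ 1, and G has the edge 6–2. The upper and lower bounds meet at 1, so that is the treewidth.

Treewidth 1.
Bags: B1 = {2, 6}  B2 = {2, 5}  B3 = {3, 5}  B4 = {3, 7}  B5 = {4, 7}  B6 = {1, 4}
Tree: B1–B2, B2–B3, B3–B4, B4–B5, B5–B6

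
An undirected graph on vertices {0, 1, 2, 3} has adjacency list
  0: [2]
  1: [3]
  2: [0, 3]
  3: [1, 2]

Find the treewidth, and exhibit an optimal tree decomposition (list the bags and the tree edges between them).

Each bag holds 2 vertices, so the decomposition has width 1, which upper-bounds the treewidth. G has an edge, so its treewidth is at least 1. The upper and lower bounds meet at 1, so that is the treewidth.

Treewidth 1.
Bags: B1 = {0, 2}  B2 = {2, 3}  B3 = {1, 3}
Tree: B1–B2, B2–B3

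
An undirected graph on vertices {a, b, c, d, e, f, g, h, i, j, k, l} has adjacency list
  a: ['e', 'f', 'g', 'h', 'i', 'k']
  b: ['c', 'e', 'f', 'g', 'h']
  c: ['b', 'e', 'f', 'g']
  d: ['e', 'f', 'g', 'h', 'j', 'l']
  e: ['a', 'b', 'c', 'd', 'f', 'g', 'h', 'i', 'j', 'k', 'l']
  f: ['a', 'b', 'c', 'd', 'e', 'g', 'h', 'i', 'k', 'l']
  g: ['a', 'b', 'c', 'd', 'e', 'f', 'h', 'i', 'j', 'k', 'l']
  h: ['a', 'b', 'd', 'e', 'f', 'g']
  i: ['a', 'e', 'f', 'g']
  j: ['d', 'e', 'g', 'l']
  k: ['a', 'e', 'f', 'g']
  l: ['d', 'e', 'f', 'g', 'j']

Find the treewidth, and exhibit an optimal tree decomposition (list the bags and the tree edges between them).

Each bag holds 5 vertices, so the decomposition has width 4, which upper-bounds the treewidth. On the other hand G contains the 5-clique {d, e, g, j, l}. A clique must lie in a single bag of any decomposition, so no decomposition can have width below 4. Combining the bounds, tw(G) = 4.

Treewidth 4.
One optimal decomposition is:
Bags: B1 = {d, e, f, g, h}  B2 = {b, e, f, g, h}  B3 = {d, e, f, g, l}  B4 = {b, c, e, f, g}  B5 = {a, e, f, g, h}  B6 = {a, e, f, g, k}  B7 = {d, e, g, j, l}  B8 = {a, e, f, g, i}
Tree: B1–B2, B1–B3, B2–B4, B2–B5, B5–B6, B3–B7, B5–B8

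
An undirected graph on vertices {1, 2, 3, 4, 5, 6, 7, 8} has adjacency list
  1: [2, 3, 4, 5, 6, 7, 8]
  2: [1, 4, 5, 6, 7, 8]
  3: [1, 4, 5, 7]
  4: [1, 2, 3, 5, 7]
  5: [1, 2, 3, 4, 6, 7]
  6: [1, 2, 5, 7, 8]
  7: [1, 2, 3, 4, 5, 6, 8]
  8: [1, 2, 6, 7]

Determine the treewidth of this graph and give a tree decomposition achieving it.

Every bag has size at most 5, so the width is 5 − 1 = 4 and tw(G) ≤ 4. Conversely, {1, 2, 6, 7, 8} is a clique of size 5, and the vertices of any clique must share a bag in every tree decomposition; so some bag has ≥ 5 vertices and tw(G) ≥ 4. The upper and lower bounds meet at 4, so that is the treewidth.

Treewidth 4.
One optimal decomposition is:
Bags: B1 = {1, 2, 6, 7, 8}  B2 = {1, 2, 5, 6, 7}  B3 = {1, 2, 4, 5, 7}  B4 = {1, 3, 4, 5, 7}
Tree: B1–B2, B2–B3, B3–B4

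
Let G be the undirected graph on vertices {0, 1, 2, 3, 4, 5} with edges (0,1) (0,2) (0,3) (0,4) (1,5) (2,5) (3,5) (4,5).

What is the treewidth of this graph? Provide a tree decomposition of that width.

The largest bag has 3 vertices, giving width 2; this decomposition certifies tw(G) ≤ 2. Since 5–4–0–3–5 is a cycle in G, G is not acyclic. Forests are exactly the graphs of treewidth ≤ 1, so tw(G) ≥ 2. Therefore the treewidth is 2.

Treewidth 2.
One such decomposition:
Bags: B1 = {0, 4, 5}  B2 = {0, 3, 5}  B3 = {0, 2, 5}  B4 = {0, 1, 5}
Tree: B1–B2, B2–B3, B3–B4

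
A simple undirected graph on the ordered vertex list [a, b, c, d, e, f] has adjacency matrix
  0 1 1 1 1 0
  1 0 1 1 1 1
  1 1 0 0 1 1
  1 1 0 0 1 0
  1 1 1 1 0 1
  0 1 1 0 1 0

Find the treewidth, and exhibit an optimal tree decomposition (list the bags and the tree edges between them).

Treewidth 3.
Bags: B1 = {a, b, c, e}  B2 = {b, c, e, f}  B3 = {a, b, d, e}
Tree: B1–B2, B1–B3

Every bag has size at most 4, so the width is 4 − 1 = 3 and tw(G) ≤ 3. On the other hand G contains the 4-clique {a, b, d, e}. A clique must lie in a single bag of any decomposition, so no decomposition can have width below 3. Hence tw(G) = 3 exactly.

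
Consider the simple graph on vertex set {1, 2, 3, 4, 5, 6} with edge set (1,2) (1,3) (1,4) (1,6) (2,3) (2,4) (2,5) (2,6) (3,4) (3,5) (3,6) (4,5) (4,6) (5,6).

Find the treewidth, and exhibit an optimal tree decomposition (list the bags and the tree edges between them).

Treewidth 4.
One such decomposition:
Bags: B1 = {1, 2, 3, 4, 6}  B2 = {2, 3, 4, 5, 6}
Tree: B1–B2

Every bag has size at most 5, so the width is 5 − 1 = 4 and tw(G) ≤ 4. On the other hand G contains the 5-clique {1, 2, 3, 4, 6}. A clique must lie in a single bag of any decomposition, so no decomposition can have width below 4. Therefore the treewidth is 4.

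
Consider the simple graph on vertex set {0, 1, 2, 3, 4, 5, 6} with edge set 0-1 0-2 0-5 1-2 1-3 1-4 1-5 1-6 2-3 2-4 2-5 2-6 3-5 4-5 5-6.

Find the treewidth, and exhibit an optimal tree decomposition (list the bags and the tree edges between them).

Each bag holds 4 vertices, so the decomposition has width 3, which upper-bounds the treewidth. On the other hand G contains the 4-clique {0, 1, 2, 5}. A clique must lie in a single bag of any decomposition, so no decomposition can have width below 3. Hence tw(G) = 3 exactly.

Treewidth 3.
One optimal decomposition is:
Bags: B1 = {1, 2, 5, 6}  B2 = {1, 2, 3, 5}  B3 = {0, 1, 2, 5}  B4 = {1, 2, 4, 5}
Tree: B1–B2, B2–B3, B3–B4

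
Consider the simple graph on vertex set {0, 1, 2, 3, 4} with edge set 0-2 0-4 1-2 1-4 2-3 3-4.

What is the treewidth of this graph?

2

A width-2 tree decomposition is:
Bags: B1 = {1, 2, 4}  B2 = {0, 2, 4}  B3 = {2, 3, 4}
Tree: B1–B2, B2–B3
Every bag has size at most 3, so the width is 3 − 1 = 2 and tw(G) ≤ 2. The edges 4–1–2–0–4 form a cycle, so G is not a tree and its treewidth is at least 2. Therefore the treewidth is 2.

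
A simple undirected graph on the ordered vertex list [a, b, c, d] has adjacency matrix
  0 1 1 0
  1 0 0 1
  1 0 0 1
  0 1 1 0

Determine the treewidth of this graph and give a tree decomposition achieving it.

The largest bag has 3 vertices, giving width 2; this decomposition certifies tw(G) ≤ 2. The edges b–d–c–a–b form a cycle, so G is not a tree and its treewidth is at least 2. The upper and lower bounds meet at 2, so that is the treewidth.

Treewidth 2.
One such decomposition:
Bags: B1 = {b, c, d}  B2 = {a, b, c}
Tree: B1–B2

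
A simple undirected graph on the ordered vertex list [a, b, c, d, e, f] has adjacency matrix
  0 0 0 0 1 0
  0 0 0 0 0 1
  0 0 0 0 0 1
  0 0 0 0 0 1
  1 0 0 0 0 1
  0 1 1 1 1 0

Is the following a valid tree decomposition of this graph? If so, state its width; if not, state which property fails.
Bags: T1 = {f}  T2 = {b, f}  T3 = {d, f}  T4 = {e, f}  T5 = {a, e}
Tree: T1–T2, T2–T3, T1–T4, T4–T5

No — vertex c appears in no bag.

A tree decomposition must satisfy three properties: every vertex lies in some bag; for every edge, both endpoints lie together in some bag; and for every vertex, the bags containing it form a connected subtree. Here vertex c appears in no bag, so the decomposition is invalid.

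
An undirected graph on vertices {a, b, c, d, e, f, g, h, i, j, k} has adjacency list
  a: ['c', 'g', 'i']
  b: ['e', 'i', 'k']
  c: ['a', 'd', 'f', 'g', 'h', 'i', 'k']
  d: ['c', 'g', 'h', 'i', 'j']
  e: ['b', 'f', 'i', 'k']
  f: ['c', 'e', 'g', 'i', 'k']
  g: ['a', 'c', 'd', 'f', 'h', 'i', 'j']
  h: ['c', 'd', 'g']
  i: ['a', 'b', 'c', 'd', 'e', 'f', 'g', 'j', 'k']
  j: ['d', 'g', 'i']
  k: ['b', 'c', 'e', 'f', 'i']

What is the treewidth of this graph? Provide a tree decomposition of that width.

Treewidth 3.
One optimal decomposition is:
Bags: B1 = {c, d, g, i}  B2 = {a, c, g, i}  B3 = {c, f, g, i}  B4 = {d, g, i, j}  B5 = {c, f, i, k}  B6 = {e, f, i, k}  B7 = {b, e, i, k}  B8 = {c, d, g, h}
Tree: B1–B2, B1–B3, B1–B4, B3–B5, B5–B6, B6–B7, B1–B8

Each bag holds 4 vertices, so the decomposition has width 3, which upper-bounds the treewidth. For the lower bound, the 4 vertices {c, d, g, h} are pairwise adjacent, and any tree decomposition puts a clique entirely inside one bag — forcing width ≥ 3. Hence tw(G) = 3 exactly.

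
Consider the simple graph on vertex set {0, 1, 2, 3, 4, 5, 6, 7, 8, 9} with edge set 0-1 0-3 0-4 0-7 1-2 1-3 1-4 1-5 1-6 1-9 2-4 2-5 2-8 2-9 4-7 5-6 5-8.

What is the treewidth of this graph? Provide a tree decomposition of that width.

Treewidth 2.
One optimal decomposition is:
Bags: B1 = {1, 2, 9}  B2 = {1, 2, 5}  B3 = {1, 2, 4}  B4 = {0, 1, 4}  B5 = {0, 1, 3}  B6 = {2, 5, 8}  B7 = {0, 4, 7}  B8 = {1, 5, 6}
Tree: B1–B2, B1–B3, B3–B4, B4–B5, B2–B6, B4–B7, B2–B8

The largest bag has 3 vertices, giving width 2; this decomposition certifies tw(G) ≤ 2. On the other hand G contains the 3-clique {2, 5, 8}. A clique must lie in a single bag of any decomposition, so no decomposition can have width below 2. Hence tw(G) = 2 exactly.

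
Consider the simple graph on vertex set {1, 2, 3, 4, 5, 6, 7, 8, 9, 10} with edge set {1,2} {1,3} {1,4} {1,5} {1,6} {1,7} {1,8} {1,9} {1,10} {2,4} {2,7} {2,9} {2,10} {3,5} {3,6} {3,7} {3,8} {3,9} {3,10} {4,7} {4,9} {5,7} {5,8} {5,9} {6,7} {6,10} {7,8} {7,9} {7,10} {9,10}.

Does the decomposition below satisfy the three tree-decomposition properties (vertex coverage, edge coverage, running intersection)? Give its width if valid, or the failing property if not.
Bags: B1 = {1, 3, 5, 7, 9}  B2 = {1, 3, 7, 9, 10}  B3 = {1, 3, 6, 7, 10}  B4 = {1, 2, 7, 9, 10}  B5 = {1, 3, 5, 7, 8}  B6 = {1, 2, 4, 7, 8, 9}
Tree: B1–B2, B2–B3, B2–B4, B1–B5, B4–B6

No — bags containing vertex 8 are not connected in the tree.

A tree decomposition must satisfy three properties: every vertex lies in some bag; for every edge, both endpoints lie together in some bag; and for every vertex, the bags containing it form a connected subtree. Here bags containing vertex 8 are not connected in the tree, so the decomposition is invalid.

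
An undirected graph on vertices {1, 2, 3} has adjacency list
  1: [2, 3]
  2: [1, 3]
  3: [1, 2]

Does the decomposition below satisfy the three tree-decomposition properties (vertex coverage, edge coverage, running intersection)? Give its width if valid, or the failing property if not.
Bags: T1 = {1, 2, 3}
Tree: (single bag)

Vertex coverage: the bags together contain {1, 2, 3}, the full vertex set. Edge coverage: each edge of G has both endpoints in at least one bag. Running intersection: for every vertex, the bags containing it form a connected subtree. All three properties hold, so this is a valid tree decomposition of width max|bag| − 1 = 2, and hence tw(G) ≤ 2.

Yes; width 2.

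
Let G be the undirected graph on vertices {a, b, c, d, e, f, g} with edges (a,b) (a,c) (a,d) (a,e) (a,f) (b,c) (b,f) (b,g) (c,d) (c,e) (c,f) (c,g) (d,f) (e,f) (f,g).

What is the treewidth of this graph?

3

A width-3 tree decomposition is:
Bags: B1 = {a, b, c, f}  B2 = {a, c, e, f}  B3 = {b, c, f, g}  B4 = {a, c, d, f}
Tree: B1–B2, B1–B3, B1–B4
The largest bag has 4 vertices, giving width 3; this decomposition certifies tw(G) ≤ 3. On the other hand G contains the 4-clique {b, c, f, g}. A clique must lie in a single bag of any decomposition, so no decomposition can have width below 3. Combining the bounds, tw(G) = 3.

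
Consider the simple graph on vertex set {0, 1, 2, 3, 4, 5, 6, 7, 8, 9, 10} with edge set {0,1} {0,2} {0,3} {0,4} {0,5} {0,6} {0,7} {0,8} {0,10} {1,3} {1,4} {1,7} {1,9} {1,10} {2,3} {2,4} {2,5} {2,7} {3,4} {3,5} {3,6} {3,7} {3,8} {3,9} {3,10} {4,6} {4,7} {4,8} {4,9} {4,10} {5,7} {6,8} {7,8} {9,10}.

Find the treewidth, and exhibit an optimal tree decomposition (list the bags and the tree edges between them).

Each bag holds 5 vertices, so the decomposition has width 4, which upper-bounds the treewidth. On the other hand G contains the 5-clique {0, 1, 3, 4, 10}. A clique must lie in a single bag of any decomposition, so no decomposition can have width below 4. Hence tw(G) = 4 exactly.

Treewidth 4.
Bags: B1 = {0, 1, 3, 4, 7}  B2 = {0, 3, 4, 7, 8}  B3 = {0, 2, 3, 4, 7}  B4 = {0, 1, 3, 4, 10}  B5 = {1, 3, 4, 9, 10}  B6 = {0, 2, 3, 5, 7}  B7 = {0, 3, 4, 6, 8}
Tree: B1–B2, B1–B3, B1–B4, B4–B5, B3–B6, B2–B7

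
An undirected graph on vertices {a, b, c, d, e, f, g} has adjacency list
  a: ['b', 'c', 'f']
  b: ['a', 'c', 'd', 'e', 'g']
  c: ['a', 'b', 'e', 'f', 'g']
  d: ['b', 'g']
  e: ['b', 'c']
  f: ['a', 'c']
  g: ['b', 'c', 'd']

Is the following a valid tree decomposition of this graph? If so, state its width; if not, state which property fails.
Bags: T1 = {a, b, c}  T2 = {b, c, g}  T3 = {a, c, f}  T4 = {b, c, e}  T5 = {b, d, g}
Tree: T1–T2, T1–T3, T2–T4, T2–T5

Every vertex of G appears in some bag (union = {a, b, c, d, e, f, g}); every edge is covered by a bag; and for each vertex v the set of bags containing v is connected in the bag tree. The decomposition is therefore valid. The largest bag has 3 vertices, so the width is 2.

Yes; width 2.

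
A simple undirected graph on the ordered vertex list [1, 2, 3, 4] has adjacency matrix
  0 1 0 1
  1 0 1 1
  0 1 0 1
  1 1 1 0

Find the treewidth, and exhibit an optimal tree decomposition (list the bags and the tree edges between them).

Each bag holds 3 vertices, so the decomposition has width 2, which upper-bounds the treewidth. Conversely, {1, 2, 4} is a clique of size 3, and the vertices of any clique must share a bag in every tree decomposition; so some bag has ≥ 3 vertices and tw(G) ≥ 2. Combining the bounds, tw(G) = 2.

Treewidth 2.
Bags: B1 = {2, 3, 4}  B2 = {1, 2, 4}
Tree: B1–B2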